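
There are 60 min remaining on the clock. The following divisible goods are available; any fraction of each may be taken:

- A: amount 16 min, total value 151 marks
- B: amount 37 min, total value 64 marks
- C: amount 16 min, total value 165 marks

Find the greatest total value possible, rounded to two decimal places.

364.43

Take in order of value per unit:
- C (165/16 per unit): all 16 → value 165, running total 165.00
- A (151/16 per unit): all 16 → value 151, running total 316.00
- B (64/37 per unit): 28 of 37 → value 28×64/37 = 48.4324, running total 364.43
Total 364.43.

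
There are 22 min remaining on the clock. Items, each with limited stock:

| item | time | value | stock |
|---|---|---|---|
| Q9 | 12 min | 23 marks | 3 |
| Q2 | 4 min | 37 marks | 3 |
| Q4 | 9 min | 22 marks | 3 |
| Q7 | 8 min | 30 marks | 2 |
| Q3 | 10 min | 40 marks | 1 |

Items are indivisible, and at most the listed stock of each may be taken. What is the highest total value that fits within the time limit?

151 marks

Top feasible selections:
- 3×Q2 + 1×Q3: time 22, value 151
- 3×Q2 + 1×Q7: time 20, value 141
- 3×Q2 + 1×Q4: time 21, value 133
- 2×Q2 + 1×Q3: time 18, value 114
Best: 151 marks.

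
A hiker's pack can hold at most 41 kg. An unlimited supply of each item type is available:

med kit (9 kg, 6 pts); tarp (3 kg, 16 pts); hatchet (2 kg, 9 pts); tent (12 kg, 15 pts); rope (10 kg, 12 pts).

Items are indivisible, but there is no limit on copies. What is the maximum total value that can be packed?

217 pts

Best value-per-unit is tarp at 16/3; filling with it alone gives 13×16 = 208.
Optimal mix: 13×tarp + 1×hatchet → weight 41, value 217.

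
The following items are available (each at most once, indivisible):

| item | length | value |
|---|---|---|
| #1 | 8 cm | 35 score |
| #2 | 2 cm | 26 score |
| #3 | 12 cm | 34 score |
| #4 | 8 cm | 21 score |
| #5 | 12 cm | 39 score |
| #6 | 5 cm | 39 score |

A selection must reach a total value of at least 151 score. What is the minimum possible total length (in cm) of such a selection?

Subsets with value ≥ 151, sorted by total length:
- #1+#2+#4+#5+#6: length 35, value 160
- #1+#2+#3+#4+#6: length 35, value 155
- #1+#2+#3+#5+#6: length 39, value 173
- #2+#3+#4+#5+#6: length 39, value 159
Minimum length: 35 cm.

35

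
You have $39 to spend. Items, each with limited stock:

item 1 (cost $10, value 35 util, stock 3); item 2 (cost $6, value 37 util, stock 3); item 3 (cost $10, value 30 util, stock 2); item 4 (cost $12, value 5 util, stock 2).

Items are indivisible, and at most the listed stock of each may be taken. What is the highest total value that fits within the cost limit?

181 util

Best selections within cost 39 and stock limits:
- 2×item 1 + 3×item 2: cost 38, value 181
- 1×item 1 + 3×item 2 + 1×item 3: cost 38, value 176
- 3×item 2 + 2×item 3: cost 38, value 171
Best: 181 util.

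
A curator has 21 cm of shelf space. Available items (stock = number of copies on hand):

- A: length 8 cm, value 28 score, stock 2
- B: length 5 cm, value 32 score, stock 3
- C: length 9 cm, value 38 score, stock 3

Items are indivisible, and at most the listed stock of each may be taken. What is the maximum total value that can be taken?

Best selections within length 21 and stock limits:
- 2×B + 1×C: length 19, value 102
- 3×B: length 15, value 96
- 1×A + 2×B: length 18, value 92
- 2×A + 1×B: length 21, value 88
Best: 102 score.

102 score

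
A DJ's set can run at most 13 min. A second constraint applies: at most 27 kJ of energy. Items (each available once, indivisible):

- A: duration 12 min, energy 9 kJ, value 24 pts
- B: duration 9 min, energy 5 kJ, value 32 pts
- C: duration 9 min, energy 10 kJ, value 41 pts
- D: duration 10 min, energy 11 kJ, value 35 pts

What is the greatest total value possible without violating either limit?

Feasible sets respecting both limits:
- C: duration 9, energy 10, value 41
- D: duration 10, energy 11, value 35
- B: duration 9, energy 5, value 32
- A: duration 12, energy 9, value 24
Best: 41 pts.

41 pts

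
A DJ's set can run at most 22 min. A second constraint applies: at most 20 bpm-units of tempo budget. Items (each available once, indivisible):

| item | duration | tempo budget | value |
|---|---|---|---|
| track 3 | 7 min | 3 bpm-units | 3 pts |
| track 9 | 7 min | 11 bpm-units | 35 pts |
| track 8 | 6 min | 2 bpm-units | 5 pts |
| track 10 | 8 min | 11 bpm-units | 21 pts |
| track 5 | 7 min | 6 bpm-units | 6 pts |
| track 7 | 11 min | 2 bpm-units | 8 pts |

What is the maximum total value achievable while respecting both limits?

46 pts

Feasible sets respecting both limits:
- track 9+track 8+track 5: duration 20, tempo budget 19, value 46
- track 3+track 9+track 5: duration 21, tempo budget 20, value 44
- track 3+track 9+track 8: duration 20, tempo budget 16, value 43
- track 9+track 7: duration 18, tempo budget 13, value 43
Best: 46 pts.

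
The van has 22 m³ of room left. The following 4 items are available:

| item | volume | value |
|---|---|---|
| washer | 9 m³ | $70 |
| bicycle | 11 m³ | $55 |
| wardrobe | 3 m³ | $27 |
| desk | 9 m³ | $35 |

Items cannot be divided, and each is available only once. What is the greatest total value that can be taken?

This is a 0/1 knapsack; check combinations near the capacity.
- washer+wardrobe+desk: volume 9+3+9=21, value 70+27+35=132
- washer+bicycle: volume 9+11=20, value 70+55=125
- washer+desk: volume 9+9=18, value 70+35=105
Best: $132.

$132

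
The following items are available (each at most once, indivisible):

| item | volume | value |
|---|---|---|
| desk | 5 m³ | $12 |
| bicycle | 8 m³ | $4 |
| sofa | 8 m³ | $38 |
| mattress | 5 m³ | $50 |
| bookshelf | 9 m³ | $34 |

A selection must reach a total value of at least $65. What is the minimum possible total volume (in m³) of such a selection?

Subsets with value ≥ 65, sorted by total volume:
- sofa+mattress: volume 13, value 88
- mattress+bookshelf: volume 14, value 84
- sofa+bookshelf: volume 17, value 72
- desk+sofa+mattress: volume 18, value 100
Minimum volume: 13 m³.

13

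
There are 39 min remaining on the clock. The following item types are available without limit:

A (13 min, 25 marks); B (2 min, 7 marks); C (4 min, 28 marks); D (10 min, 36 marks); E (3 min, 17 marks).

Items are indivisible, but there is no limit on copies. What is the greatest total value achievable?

269 marks

Best value-per-unit is C at 28/4; filling with it alone gives 9×28 = 252.
Optimal mix: 9×C + 1×E → time 39, value 269.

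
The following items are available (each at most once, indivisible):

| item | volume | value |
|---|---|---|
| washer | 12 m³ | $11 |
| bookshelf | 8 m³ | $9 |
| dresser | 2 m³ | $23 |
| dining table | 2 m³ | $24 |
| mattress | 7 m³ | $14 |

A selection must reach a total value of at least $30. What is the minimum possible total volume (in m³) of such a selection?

Subsets with value ≥ 30, sorted by total volume:
- dresser+dining table: volume 4, value 47
- dining table+mattress: volume 9, value 38
- dresser+mattress: volume 9, value 37
- bookshelf+dining table: volume 10, value 33
Minimum volume: 4 m³.

4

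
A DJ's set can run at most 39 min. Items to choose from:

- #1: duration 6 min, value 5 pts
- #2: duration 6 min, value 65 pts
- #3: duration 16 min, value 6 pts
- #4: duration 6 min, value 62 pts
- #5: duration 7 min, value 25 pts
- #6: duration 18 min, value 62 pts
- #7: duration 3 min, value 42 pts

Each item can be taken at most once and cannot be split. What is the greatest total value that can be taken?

Check high-value combinations within 39 min:
- #1+#2+#4+#6+#7: duration 6+6+6+18+3=39, value 5+65+62+62+42=236
- #2+#4+#6+#7: duration 6+6+18+3=33, value 65+62+62+42=231
- #2+#4+#5+#6: duration 6+6+7+18=37, value 65+62+25+62=214
Best: 236 pts.

236 pts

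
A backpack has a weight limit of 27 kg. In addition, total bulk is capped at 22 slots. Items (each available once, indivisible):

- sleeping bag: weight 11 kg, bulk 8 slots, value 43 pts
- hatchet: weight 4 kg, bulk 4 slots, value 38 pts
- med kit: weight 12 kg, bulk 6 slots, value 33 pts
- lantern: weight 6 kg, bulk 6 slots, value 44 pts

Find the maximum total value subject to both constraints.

Feasible sets respecting both limits:
- sleeping bag+hatchet+lantern: weight 21, bulk 18, value 125
- hatchet+med kit+lantern: weight 22, bulk 16, value 115
- sleeping bag+hatchet+med kit: weight 27, bulk 18, value 114
Best: 125 pts.

125 pts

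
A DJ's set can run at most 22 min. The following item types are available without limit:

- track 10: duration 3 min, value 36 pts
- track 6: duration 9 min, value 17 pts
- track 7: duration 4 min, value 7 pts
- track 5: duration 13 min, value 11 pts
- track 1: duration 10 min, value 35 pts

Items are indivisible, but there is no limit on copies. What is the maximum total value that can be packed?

252 pts

Best value-per-unit is track 10 at 36/3, and filling with it alone uses duration 7×3=21. No mix of the others beats 7×36 = 252.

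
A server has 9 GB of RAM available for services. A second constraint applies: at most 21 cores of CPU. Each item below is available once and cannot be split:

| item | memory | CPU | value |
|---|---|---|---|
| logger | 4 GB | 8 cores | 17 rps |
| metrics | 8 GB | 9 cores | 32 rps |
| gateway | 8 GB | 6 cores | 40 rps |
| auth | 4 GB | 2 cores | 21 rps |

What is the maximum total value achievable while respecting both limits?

40 rps

Feasible sets respecting both limits:
- gateway: memory 8, CPU 6, value 40
- logger+auth: memory 8, CPU 10, value 38
- metrics: memory 8, CPU 9, value 32
- auth: memory 4, CPU 2, value 21
Best: 40 rps.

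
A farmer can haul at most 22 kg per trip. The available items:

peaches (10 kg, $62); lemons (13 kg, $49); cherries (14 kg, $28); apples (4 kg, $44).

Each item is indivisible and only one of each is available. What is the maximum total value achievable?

$106

Check high-value combinations within 22 kg:
- peaches+apples: weight 10+4=14, value 62+44=106
- lemons+apples: weight 13+4=17, value 49+44=93
- cherries+apples: weight 14+4=18, value 28+44=72
- peaches: weight 10, value 62
- lemons: weight 13, value 49
Best: $106.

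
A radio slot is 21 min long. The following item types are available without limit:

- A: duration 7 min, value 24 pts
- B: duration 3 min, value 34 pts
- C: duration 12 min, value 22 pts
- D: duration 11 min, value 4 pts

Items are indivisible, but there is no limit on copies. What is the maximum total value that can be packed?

Best value-per-unit is B at 34/3, and filling with it alone uses duration 7×3=21. No mix of the others beats 7×34 = 238.

238 pts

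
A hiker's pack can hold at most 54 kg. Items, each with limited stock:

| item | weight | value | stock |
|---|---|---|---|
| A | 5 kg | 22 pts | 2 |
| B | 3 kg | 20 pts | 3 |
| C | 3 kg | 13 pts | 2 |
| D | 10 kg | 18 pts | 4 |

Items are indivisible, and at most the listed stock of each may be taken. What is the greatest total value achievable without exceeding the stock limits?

171 pts

Top feasible selections:
- 2×A + 3×B + 1×C + 3×D: weight 52, value 171
- 2×A + 3×B + 2×C + 2×D: weight 45, value 166
Best: 171 pts.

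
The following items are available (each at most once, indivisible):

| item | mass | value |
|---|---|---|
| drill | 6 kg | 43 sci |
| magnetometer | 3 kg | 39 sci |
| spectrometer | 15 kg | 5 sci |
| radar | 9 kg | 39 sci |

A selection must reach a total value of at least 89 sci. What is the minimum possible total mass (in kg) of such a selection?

18

Subsets with value ≥ 89, sorted by total mass:
- drill+magnetometer+radar: mass 18, value 121
- drill+magnetometer+spectrometer+radar: mass 33, value 126
Minimum mass: 18 kg.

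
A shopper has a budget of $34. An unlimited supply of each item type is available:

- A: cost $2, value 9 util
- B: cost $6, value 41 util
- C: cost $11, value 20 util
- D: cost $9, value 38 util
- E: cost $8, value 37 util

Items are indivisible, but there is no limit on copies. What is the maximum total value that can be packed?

223 util

Best value-per-unit is B at 41/6; filling with it alone gives 5×41 = 205.
Optimal mix: 2×A + 5×B → cost 34, value 223.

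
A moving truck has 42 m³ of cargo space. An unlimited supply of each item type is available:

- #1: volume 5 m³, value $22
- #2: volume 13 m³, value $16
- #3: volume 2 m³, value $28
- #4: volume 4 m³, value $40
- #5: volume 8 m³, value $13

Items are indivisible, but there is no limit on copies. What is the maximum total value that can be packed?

Best value-per-unit is #3 at 28/2, and filling with it alone uses volume 21×2=42. No mix of the others beats 21×28 = 588.

$588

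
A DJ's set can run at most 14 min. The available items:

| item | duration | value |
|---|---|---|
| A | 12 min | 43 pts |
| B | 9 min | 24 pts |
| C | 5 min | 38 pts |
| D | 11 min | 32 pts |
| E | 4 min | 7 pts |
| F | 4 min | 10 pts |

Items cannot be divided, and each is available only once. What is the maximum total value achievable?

Check high-value combinations within 14 min:
- B+C: duration 9+5=14, value 24+38=62
- C+E+F: duration 5+4+4=13, value 38+7+10=55
- C+F: duration 5+4=9, value 38+10=48
- C+E: duration 5+4=9, value 38+7=45
- A: duration 12, value 43
Best: 62 pts.

62 pts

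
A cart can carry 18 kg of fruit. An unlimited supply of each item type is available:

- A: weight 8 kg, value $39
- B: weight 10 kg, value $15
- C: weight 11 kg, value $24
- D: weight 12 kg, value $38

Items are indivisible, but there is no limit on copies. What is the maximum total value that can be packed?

Best value-per-unit is A at 39/8, and filling with it alone uses weight 2×8=16. No mix of the others beats 2×39 = 78.

$78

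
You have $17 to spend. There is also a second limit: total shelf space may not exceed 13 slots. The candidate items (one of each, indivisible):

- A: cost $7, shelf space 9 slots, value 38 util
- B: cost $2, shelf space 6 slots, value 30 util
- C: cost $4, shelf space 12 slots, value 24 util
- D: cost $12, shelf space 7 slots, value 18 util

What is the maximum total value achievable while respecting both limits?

48 util

Feasible sets respecting both limits:
- B+D: cost 14, shelf space 13, value 48
- A: cost 7, shelf space 9, value 38
- B: cost 2, shelf space 6, value 30
- C: cost 4, shelf space 12, value 24
Best: 48 util.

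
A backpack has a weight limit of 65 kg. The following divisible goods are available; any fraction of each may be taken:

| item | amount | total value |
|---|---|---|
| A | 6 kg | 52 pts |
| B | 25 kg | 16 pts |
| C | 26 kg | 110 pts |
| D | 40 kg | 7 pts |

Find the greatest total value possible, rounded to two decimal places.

Take in order of value per unit:
- A (52/6 per unit): all 6 → value 52, running total 52.00
- C (110/26 per unit): all 26 → value 110, running total 162.00
- B (16/25 per unit): all 25 → value 16, running total 178.00
- D (7/40 per unit): 8 of 40 → value 8×7/40 = 1.4000, running total 179.40
Total 179.40.

179.40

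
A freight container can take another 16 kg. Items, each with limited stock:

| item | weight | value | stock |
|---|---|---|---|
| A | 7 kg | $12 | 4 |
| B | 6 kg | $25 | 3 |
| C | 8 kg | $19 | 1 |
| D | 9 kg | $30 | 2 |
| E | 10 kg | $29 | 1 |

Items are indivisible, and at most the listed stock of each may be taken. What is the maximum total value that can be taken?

$55

Best selections within weight 16 and stock limits:
- 1×B + 1×D: weight 15, value 55
- 1×B + 1×E: weight 16, value 54
Best: $55.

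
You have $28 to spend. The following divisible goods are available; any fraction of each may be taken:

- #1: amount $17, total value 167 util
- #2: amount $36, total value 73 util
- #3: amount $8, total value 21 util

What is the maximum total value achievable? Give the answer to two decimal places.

194.08

Take in order of value per unit:
- #1 (167/17 per unit): all 17 → value 167, running total 167.00
- #3 (21/8 per unit): all 8 → value 21, running total 188.00
- #2 (73/36 per unit): 3 of 36 → value 3×73/36 = 6.0833, running total 194.08
Total 194.08.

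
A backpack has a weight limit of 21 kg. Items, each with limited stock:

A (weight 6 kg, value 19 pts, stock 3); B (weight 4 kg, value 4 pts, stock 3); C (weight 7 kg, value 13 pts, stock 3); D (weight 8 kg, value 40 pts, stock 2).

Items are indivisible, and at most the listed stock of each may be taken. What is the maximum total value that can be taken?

Best selections within weight 21 and stock limits:
- 1×B + 2×D: weight 20, value 84
- 2×D: weight 16, value 80
- 2×A + 1×D: weight 20, value 78
- 1×A + 1×C + 1×D: weight 21, value 72
Best: 84 pts.

84 pts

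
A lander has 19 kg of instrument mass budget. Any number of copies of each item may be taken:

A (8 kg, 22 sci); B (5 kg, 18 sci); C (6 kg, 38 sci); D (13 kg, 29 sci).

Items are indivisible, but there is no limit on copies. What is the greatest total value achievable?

114 sci

Best value-per-unit is C at 38/6, and filling with it alone uses mass 3×6=18. No mix of the others beats 3×38 = 114.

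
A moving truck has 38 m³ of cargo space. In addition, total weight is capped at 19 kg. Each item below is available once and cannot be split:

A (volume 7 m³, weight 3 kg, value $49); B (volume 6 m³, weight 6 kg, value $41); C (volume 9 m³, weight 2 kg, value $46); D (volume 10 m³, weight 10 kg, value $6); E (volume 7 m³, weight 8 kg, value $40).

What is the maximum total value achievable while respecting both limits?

Feasible sets respecting both limits:
- A+B+C+E: volume 29, weight 19, value 176
- A+B+C: volume 22, weight 11, value 136
- A+C+E: volume 23, weight 13, value 135
Best: $176.

$176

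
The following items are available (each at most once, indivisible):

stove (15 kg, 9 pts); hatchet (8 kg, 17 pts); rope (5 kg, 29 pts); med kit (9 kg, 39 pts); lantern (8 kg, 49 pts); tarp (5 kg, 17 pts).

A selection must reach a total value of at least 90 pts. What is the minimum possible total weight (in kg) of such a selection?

Subsets with value ≥ 90, sorted by total weight:
- rope+lantern+tarp: weight 18, value 95
- hatchet+rope+lantern: weight 21, value 95
Minimum weight: 18 kg.

18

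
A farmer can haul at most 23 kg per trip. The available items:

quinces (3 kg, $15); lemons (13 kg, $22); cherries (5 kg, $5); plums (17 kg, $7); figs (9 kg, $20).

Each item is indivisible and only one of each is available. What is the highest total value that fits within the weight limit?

$42

This is a 0/1 knapsack; check combinations near the capacity.
- quinces+lemons+cherries: weight 3+13+5=21, value 15+22+5=42
- lemons+figs: weight 13+9=22, value 22+20=42
- quinces+cherries+figs: weight 3+5+9=17, value 15+5+20=40
Best: $42.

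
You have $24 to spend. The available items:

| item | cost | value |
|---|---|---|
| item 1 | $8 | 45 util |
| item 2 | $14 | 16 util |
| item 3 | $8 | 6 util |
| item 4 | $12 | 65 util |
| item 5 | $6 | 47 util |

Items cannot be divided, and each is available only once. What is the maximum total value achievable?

Check high-value combinations within $24:
- item 4+item 5: cost 12+6=18, value 65+47=112
- item 1+item 4: cost 8+12=20, value 45+65=110
- item 1+item 3+item 5: cost 8+8+6=22, value 45+6+47=98
- item 1+item 5: cost 8+6=14, value 45+47=92
- item 3+item 4: cost 8+12=20, value 6+65=71
Best: 112 util.

112 util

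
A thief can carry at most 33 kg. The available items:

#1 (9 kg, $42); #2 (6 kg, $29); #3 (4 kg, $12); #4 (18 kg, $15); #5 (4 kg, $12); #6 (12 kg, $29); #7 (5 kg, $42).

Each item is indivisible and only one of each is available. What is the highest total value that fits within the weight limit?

This is a 0/1 knapsack; check combinations near the capacity.
- #1+#2+#6+#7: weight 9+6+12+5=32, value 42+29+29+42=142
- #1+#2+#3+#5+#7: weight 9+6+4+4+5=28, value 42+29+12+12+42=137
- #1+#2+#3+#7: weight 9+6+4+5=24, value 42+29+12+42=125
Best: $142.

$142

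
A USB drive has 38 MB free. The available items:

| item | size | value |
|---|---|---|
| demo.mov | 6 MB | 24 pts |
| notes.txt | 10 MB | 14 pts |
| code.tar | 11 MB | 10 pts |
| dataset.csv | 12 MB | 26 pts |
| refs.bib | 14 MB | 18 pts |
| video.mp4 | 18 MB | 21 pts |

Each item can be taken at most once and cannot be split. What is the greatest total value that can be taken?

71 pts

This is a 0/1 knapsack; check combinations near the capacity.
- demo.mov+dataset.csv+video.mp4: size 6+12+18=36, value 24+26+21=71
- demo.mov+dataset.csv+refs.bib: size 6+12+14=32, value 24+26+18=68
- demo.mov+notes.txt+dataset.csv: size 6+10+12=28, value 24+14+26=64
- demo.mov+refs.bib+video.mp4: size 6+14+18=38, value 24+18+21=63
Best: 71 pts.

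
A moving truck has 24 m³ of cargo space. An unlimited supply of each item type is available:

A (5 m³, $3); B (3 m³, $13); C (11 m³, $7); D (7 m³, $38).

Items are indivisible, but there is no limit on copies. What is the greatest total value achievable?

Best value-per-unit is D at 38/7; filling with it alone gives 3×38 = 114.
Optimal mix: 1×B + 3×D → volume 24, value 127.

$127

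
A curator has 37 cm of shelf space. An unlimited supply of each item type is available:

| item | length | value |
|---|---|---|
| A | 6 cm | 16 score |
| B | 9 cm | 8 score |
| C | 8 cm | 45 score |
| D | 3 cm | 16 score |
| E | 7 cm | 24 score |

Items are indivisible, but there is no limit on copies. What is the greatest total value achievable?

Best value-per-unit is C at 45/8; filling with it alone gives 4×45 = 180.
Optimal mix: 2×C + 7×D → length 37, value 202.

202 score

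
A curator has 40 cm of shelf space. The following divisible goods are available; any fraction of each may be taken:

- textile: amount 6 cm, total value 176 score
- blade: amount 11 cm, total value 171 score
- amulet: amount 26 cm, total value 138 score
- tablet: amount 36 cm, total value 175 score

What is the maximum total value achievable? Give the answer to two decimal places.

469.08

Take in order of value per unit:
- textile (176/6 per unit): all 6 → value 176, running total 176.00
- blade (171/11 per unit): all 11 → value 171, running total 347.00
- amulet (138/26 per unit): 23 of 26 → value 23×138/26 = 122.0769, running total 469.08
Total 469.08.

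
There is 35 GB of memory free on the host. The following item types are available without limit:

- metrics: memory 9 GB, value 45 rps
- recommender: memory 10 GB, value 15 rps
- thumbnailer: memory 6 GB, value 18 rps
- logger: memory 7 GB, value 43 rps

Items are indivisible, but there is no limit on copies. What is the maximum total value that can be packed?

Best value-per-unit is logger at 43/7, and filling with it alone uses memory 5×7=35. No mix of the others beats 5×43 = 215.

215 rps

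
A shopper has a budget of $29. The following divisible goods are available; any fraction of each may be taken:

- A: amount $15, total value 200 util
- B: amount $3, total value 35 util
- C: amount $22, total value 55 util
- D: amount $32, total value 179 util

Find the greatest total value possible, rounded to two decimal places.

Take in order of value per unit:
- A (200/15 per unit): all 15 → value 200, running total 200.00
- B (35/3 per unit): all 3 → value 35, running total 235.00
- D (179/32 per unit): 11 of 32 → value 11×179/32 = 61.5313, running total 296.53
Total 296.53.

296.53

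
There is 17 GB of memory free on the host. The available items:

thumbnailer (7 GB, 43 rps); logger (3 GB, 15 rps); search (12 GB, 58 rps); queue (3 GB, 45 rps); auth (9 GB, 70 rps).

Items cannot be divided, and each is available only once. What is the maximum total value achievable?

Check high-value combinations within 17 GB:
- logger+queue+auth: memory 3+3+9=15, value 15+45+70=130
- queue+auth: memory 3+9=12, value 45+70=115
- thumbnailer+auth: memory 7+9=16, value 43+70=113
- thumbnailer+logger+queue: memory 7+3+3=13, value 43+15+45=103
- search+queue: memory 12+3=15, value 58+45=103
Best: 130 rps.

130 rps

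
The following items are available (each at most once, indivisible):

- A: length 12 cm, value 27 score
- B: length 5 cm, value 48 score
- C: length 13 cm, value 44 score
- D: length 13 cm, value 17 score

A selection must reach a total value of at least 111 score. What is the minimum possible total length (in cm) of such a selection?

30

Subsets with value ≥ 111, sorted by total length:
- A+B+C: length 30, value 119
- A+B+C+D: length 43, value 136
Minimum length: 30 cm.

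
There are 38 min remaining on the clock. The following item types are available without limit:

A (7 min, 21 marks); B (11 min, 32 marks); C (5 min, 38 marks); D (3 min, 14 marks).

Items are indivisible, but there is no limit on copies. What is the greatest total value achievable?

280 marks

Best value-per-unit is C at 38/5; filling with it alone gives 7×38 = 266.
Optimal mix: 7×C + 1×D → time 38, value 280.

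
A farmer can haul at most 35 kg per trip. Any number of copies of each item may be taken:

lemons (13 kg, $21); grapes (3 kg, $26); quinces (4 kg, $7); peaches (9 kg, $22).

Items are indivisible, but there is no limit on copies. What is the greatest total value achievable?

$286

Best value-per-unit is grapes at 26/3, and filling with it alone uses weight 11×3=33. No mix of the others beats 11×26 = 286.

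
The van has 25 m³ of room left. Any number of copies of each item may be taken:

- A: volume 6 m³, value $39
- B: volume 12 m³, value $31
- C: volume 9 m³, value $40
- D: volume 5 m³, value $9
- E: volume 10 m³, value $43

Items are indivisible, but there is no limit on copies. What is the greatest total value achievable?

Best value-per-unit is A at 39/6, and filling with it alone uses volume 4×6=24. No mix of the others beats 4×39 = 156.

$156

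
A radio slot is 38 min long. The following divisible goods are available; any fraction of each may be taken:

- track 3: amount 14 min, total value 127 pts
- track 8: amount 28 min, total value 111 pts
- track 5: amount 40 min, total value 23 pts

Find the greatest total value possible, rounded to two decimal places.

222.14

Take in order of value per unit:
- track 3 (127/14 per unit): all 14 → value 127, running total 127.00
- track 8 (111/28 per unit): 24 of 28 → value 24×111/28 = 95.1429, running total 222.14
Total 222.14.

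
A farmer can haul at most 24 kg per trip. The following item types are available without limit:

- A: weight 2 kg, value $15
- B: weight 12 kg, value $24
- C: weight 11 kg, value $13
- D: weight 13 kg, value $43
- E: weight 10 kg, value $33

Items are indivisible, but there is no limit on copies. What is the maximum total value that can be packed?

$180

Best value-per-unit is A at 15/2, and filling with it alone uses weight 12×2=24. No mix of the others beats 12×15 = 180.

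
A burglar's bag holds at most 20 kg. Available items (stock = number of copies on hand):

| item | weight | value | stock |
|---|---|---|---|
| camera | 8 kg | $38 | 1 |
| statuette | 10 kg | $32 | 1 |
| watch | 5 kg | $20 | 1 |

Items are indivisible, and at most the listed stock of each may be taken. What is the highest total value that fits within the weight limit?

Top feasible selections:
- 1×camera + 1×statuette: weight 18, value 70
- 1×camera + 1×watch: weight 13, value 58
- 1×statuette + 1×watch: weight 15, value 52
- 1×camera: weight 8, value 38
Best: $70.

$70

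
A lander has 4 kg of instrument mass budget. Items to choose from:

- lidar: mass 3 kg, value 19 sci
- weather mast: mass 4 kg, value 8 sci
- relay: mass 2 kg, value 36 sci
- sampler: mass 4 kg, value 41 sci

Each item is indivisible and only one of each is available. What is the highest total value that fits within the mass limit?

Check high-value combinations within 4 kg:
- sampler: mass 4, value 41
- relay: mass 2, value 36
- lidar: mass 3, value 19
- weather mast: mass 4, value 8
Best: 41 sci.

41 sci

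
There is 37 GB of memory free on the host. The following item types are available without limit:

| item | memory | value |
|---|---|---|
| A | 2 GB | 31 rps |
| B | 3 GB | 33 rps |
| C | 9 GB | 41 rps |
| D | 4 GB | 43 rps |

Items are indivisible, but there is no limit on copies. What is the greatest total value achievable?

Best value-per-unit is A at 31/2; filling with it alone gives 18×31 = 558.
Optimal mix: 17×A + 1×B → memory 37, value 560.

560 rps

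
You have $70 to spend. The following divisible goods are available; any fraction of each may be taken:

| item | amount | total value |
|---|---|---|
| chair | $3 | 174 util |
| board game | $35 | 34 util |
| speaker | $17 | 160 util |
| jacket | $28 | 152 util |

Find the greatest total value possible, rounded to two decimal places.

507.37

Take in order of value per unit:
- chair (174/3 per unit): all 3 → value 174, running total 174.00
- speaker (160/17 per unit): all 17 → value 160, running total 334.00
- jacket (152/28 per unit): all 28 → value 152, running total 486.00
- board game (34/35 per unit): 22 of 35 → value 22×34/35 = 21.3714, running total 507.37
Total 507.37.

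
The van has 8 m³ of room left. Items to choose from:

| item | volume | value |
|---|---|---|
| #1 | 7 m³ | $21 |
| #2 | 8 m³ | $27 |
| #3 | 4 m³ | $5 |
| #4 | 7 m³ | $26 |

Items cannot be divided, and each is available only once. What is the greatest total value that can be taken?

$27

This is a 0/1 knapsack; check combinations near the capacity.
- #2: volume 8, value 27
- #4: volume 7, value 26
- #1: volume 7, value 21
Best: $27.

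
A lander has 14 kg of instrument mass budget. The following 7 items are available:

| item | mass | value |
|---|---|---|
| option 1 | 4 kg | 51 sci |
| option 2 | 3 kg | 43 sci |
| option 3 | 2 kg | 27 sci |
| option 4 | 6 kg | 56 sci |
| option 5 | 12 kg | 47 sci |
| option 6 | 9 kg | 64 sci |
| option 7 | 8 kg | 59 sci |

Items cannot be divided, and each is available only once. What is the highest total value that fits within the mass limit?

Check high-value combinations within 14 kg:
- option 1+option 2+option 4: mass 4+3+6=13, value 51+43+56=150
- option 1+option 3+option 7: mass 4+2+8=14, value 51+27+59=137
- option 1+option 3+option 4: mass 4+2+6=12, value 51+27+56=134
Best: 150 sci.

150 sci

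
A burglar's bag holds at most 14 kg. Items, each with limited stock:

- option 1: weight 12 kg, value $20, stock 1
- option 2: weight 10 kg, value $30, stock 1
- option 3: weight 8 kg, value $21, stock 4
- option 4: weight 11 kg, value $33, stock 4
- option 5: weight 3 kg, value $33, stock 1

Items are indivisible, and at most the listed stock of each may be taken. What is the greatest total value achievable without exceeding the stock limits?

$66

Best selections within weight 14 and stock limits:
- 1×option 4 + 1×option 5: weight 14, value 66
- 1×option 2 + 1×option 5: weight 13, value 63
Best: $66.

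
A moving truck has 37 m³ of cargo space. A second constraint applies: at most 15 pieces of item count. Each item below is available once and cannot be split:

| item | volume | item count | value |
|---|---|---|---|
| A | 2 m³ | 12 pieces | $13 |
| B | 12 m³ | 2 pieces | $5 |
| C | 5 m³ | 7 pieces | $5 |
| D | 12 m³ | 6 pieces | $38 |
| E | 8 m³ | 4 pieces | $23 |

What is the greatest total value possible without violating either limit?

Feasible sets respecting both limits:
- B+D+E: volume 32, item count 12, value 66
- D+E: volume 20, item count 10, value 61
- B+C+D: volume 29, item count 15, value 48
- B+D: volume 24, item count 8, value 43
Best: $66.

$66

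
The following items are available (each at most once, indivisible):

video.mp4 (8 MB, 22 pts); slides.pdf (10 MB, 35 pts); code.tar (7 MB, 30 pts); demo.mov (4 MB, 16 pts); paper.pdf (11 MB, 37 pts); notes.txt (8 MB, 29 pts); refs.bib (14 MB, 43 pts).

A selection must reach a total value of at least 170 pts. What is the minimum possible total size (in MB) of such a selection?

Subsets with value ≥ 170, sorted by total size:
- slides.pdf+code.tar+paper.pdf+notes.txt+refs.bib: size 50, value 174
- video.mp4+slides.pdf+code.tar+demo.mov+notes.txt+refs.bib: size 51, value 175
- video.mp4+code.tar+demo.mov+paper.pdf+notes.txt+refs.bib: size 52, value 177
Minimum size: 50 MB.

50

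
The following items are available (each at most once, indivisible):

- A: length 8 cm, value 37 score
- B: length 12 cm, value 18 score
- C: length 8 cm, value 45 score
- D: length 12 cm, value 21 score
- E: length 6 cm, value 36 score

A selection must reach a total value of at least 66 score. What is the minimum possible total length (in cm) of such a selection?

Subsets with value ≥ 66, sorted by total length:
- C+E: length 14, value 81
- A+E: length 14, value 73
Minimum length: 14 cm.

14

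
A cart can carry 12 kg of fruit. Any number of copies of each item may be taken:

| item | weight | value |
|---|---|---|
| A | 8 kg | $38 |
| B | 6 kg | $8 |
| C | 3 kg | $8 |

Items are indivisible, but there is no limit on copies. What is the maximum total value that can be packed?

Best value-per-unit is A at 38/8; filling with it alone gives 1×38 = 38.
Optimal mix: 1×A + 1×C → weight 11, value 46.

$46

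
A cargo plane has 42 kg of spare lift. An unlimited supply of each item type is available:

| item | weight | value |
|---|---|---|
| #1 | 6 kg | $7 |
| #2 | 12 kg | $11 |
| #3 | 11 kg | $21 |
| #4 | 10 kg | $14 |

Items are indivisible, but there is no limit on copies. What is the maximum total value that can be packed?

Best value-per-unit is #3 at 21/11; filling with it alone gives 3×21 = 63.
Optimal mix: 1×#1 + 3×#3 → weight 39, value 70.

$70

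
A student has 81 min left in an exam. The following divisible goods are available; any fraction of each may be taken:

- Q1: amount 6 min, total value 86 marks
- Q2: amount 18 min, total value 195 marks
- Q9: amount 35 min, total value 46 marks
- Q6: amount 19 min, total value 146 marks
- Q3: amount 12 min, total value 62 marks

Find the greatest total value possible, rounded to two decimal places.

523.17

Take in order of value per unit:
- Q1 (86/6 per unit): all 6 → value 86, running total 86.00
- Q2 (195/18 per unit): all 18 → value 195, running total 281.00
- Q6 (146/19 per unit): all 19 → value 146, running total 427.00
- Q3 (62/12 per unit): all 12 → value 62, running total 489.00
- Q9 (46/35 per unit): 26 of 35 → value 26×46/35 = 34.1714, running total 523.17
Total 523.17.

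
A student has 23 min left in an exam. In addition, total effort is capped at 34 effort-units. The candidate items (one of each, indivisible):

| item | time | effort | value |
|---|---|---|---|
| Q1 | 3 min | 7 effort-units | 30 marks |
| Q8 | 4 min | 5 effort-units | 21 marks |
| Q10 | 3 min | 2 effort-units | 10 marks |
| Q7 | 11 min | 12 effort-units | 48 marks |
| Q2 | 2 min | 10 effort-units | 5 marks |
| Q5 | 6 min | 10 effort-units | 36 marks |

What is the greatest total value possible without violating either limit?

124 marks

Feasible sets respecting both limits:
- Q1+Q10+Q7+Q5: time 23, effort 31, value 124
- Q1+Q7+Q5: time 20, effort 29, value 114
- Q1+Q8+Q10+Q7: time 21, effort 26, value 109
- Q8+Q7+Q5: time 21, effort 27, value 105
Best: 124 marks.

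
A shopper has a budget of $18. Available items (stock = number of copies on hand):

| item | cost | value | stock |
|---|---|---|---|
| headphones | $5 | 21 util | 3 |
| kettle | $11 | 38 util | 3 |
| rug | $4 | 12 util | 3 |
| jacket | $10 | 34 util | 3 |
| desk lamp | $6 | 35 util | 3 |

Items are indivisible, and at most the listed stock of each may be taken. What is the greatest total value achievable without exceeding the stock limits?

Best selections within cost 18 and stock limits:
- 3×desk lamp: cost 18, value 105
- 1×headphones + 2×desk lamp: cost 17, value 91
- 1×rug + 2×desk lamp: cost 16, value 82
Best: 105 util.

105 util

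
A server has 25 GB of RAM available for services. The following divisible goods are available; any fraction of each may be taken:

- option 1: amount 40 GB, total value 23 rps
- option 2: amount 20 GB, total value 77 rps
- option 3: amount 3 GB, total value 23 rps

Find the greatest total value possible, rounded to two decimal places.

101.15

Take in order of value per unit:
- option 3 (23/3 per unit): all 3 → value 23, running total 23.00
- option 2 (77/20 per unit): all 20 → value 77, running total 100.00
- option 1 (23/40 per unit): 2 of 40 → value 2×23/40 = 1.1500, running total 101.15
Total 101.15.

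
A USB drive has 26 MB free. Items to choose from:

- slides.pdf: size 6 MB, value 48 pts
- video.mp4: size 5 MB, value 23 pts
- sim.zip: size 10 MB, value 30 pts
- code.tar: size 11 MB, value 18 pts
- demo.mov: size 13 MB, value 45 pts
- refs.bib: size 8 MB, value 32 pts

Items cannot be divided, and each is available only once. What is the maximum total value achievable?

116 pts

Check high-value combinations within 26 MB:
- slides.pdf+video.mp4+demo.mov: size 6+5+13=24, value 48+23+45=116
- slides.pdf+sim.zip+refs.bib: size 6+10+8=24, value 48+30+32=110
- slides.pdf+video.mp4+refs.bib: size 6+5+8=19, value 48+23+32=103
Best: 116 pts.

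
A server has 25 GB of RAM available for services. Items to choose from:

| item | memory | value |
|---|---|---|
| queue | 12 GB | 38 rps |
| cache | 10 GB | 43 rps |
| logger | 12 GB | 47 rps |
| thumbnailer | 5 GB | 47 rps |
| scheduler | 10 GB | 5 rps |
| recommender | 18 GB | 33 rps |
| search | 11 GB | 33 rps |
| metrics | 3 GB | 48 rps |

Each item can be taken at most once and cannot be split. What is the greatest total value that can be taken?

Check high-value combinations within 25 GB:
- logger+thumbnailer+metrics: memory 12+5+3=20, value 47+47+48=142
- cache+thumbnailer+metrics: memory 10+5+3=18, value 43+47+48=138
- cache+logger+metrics: memory 10+12+3=25, value 43+47+48=138
- queue+thumbnailer+metrics: memory 12+5+3=20, value 38+47+48=133
- queue+cache+metrics: memory 12+10+3=25, value 38+43+48=129
Best: 142 rps.

142 rps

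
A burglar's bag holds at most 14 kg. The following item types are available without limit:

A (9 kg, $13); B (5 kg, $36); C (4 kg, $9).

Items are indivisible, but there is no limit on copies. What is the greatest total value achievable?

Best value-per-unit is B at 36/5; filling with it alone gives 2×36 = 72.
Optimal mix: 2×B + 1×C → weight 14, value 81.

$81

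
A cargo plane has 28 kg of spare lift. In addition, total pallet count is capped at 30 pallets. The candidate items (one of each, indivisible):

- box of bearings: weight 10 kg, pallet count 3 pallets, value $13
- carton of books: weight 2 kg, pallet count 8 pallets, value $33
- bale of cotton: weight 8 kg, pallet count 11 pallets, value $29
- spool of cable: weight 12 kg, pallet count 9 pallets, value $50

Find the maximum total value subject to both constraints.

$112

Feasible sets respecting both limits:
- carton of books+bale of cotton+spool of cable: weight 22, pallet count 28, value 112
- box of bearings+carton of books+spool of cable: weight 24, pallet count 20, value 96
- carton of books+spool of cable: weight 14, pallet count 17, value 83
Best: $112.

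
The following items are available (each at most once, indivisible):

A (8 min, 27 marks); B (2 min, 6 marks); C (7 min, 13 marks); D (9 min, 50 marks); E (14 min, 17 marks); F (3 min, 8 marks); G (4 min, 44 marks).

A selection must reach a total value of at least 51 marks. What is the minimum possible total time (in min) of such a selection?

7

Subsets with value ≥ 51, sorted by total time:
- F+G: time 7, value 52
- B+F+G: time 9, value 58
- C+G: time 11, value 57
- B+D: time 11, value 56
Minimum time: 7 min.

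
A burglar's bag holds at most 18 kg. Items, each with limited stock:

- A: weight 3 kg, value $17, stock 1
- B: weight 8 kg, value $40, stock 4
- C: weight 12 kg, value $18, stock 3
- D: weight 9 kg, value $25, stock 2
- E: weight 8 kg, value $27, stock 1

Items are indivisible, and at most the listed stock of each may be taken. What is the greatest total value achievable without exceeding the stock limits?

Top feasible selections:
- 2×B: weight 16, value 80
- 1×B + 1×E: weight 16, value 67
Best: $80.

$80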